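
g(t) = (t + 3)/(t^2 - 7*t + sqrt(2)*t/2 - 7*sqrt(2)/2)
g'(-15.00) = 0.00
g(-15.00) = -0.04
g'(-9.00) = 0.00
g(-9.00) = -0.05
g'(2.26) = -0.02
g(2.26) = -0.37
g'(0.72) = 0.11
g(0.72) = -0.42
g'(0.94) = 0.07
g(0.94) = -0.39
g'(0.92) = 0.08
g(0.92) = -0.40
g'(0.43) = 0.20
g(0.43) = -0.46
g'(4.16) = -0.15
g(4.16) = -0.52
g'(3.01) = -0.06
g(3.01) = -0.41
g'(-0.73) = 567.63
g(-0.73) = 12.83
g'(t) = (t + 3)*(-2*t - sqrt(2)/2 + 7)/(t^2 - 7*t + sqrt(2)*t/2 - 7*sqrt(2)/2)^2 + 1/(t^2 - 7*t + sqrt(2)*t/2 - 7*sqrt(2)/2)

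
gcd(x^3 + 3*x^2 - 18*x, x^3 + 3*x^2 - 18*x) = x^3 + 3*x^2 - 18*x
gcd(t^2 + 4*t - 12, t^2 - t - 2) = t - 2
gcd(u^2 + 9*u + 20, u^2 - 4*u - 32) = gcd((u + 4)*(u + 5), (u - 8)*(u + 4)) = u + 4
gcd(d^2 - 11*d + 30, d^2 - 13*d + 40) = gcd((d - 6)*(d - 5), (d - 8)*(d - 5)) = d - 5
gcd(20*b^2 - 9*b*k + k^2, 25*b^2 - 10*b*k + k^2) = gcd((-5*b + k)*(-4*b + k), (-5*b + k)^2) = 5*b - k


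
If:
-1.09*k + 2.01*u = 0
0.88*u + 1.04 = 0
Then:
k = -2.18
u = -1.18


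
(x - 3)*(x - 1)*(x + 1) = x^3 - 3*x^2 - x + 3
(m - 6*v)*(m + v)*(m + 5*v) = m^3 - 31*m*v^2 - 30*v^3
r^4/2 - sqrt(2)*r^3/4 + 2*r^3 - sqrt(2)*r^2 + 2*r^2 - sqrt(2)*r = r*(r/2 + 1)*(r + 2)*(r - sqrt(2)/2)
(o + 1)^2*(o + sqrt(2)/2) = o^3 + sqrt(2)*o^2/2 + 2*o^2 + o + sqrt(2)*o + sqrt(2)/2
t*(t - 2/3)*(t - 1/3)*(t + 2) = t^4 + t^3 - 16*t^2/9 + 4*t/9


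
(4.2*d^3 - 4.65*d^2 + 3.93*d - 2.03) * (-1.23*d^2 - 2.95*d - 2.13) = -5.166*d^5 - 6.6705*d^4 - 0.0623999999999985*d^3 + 0.8079*d^2 - 2.3824*d + 4.3239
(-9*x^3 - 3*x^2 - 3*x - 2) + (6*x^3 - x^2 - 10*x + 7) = -3*x^3 - 4*x^2 - 13*x + 5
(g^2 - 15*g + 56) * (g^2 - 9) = g^4 - 15*g^3 + 47*g^2 + 135*g - 504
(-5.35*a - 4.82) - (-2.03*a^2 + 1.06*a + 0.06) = 2.03*a^2 - 6.41*a - 4.88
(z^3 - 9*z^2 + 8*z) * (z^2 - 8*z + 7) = z^5 - 17*z^4 + 87*z^3 - 127*z^2 + 56*z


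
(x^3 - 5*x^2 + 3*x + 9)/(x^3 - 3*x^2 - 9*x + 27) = (x + 1)/(x + 3)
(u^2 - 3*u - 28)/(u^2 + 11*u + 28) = (u - 7)/(u + 7)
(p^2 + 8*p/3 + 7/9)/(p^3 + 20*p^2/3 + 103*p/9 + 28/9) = 1/(p + 4)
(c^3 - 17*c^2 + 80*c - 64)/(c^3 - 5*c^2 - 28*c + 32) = (c - 8)/(c + 4)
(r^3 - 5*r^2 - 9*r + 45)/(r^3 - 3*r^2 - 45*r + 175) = (r^2 - 9)/(r^2 + 2*r - 35)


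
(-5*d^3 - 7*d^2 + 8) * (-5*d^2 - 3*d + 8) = 25*d^5 + 50*d^4 - 19*d^3 - 96*d^2 - 24*d + 64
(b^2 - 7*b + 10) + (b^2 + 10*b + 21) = 2*b^2 + 3*b + 31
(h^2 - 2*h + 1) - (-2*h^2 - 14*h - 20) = 3*h^2 + 12*h + 21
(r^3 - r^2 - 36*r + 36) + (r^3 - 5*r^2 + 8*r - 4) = 2*r^3 - 6*r^2 - 28*r + 32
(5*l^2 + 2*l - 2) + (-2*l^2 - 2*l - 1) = 3*l^2 - 3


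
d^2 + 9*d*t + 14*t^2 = (d + 2*t)*(d + 7*t)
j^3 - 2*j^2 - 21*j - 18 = (j - 6)*(j + 1)*(j + 3)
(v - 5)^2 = v^2 - 10*v + 25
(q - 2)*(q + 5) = q^2 + 3*q - 10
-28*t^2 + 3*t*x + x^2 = (-4*t + x)*(7*t + x)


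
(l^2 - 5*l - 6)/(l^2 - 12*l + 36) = (l + 1)/(l - 6)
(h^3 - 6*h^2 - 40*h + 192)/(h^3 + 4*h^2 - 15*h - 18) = (h^2 - 12*h + 32)/(h^2 - 2*h - 3)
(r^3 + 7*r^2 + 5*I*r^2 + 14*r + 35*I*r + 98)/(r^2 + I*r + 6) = (r^2 + 7*r*(1 + I) + 49*I)/(r + 3*I)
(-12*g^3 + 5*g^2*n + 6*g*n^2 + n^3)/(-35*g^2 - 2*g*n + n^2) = (12*g^3 - 5*g^2*n - 6*g*n^2 - n^3)/(35*g^2 + 2*g*n - n^2)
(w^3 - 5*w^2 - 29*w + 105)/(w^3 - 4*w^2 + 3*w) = (w^2 - 2*w - 35)/(w*(w - 1))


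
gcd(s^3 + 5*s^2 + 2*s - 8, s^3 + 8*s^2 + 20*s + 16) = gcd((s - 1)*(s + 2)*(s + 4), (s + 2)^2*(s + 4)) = s^2 + 6*s + 8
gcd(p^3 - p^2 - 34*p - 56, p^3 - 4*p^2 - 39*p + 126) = p - 7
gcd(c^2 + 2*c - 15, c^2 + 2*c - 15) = c^2 + 2*c - 15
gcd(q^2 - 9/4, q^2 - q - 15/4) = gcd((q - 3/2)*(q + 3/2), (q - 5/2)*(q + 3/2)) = q + 3/2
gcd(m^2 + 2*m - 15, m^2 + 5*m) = m + 5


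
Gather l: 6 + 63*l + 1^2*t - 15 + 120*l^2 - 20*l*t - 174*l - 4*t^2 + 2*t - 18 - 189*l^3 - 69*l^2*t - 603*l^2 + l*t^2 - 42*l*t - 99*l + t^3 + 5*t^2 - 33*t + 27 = -189*l^3 + l^2*(-69*t - 483) + l*(t^2 - 62*t - 210) + t^3 + t^2 - 30*t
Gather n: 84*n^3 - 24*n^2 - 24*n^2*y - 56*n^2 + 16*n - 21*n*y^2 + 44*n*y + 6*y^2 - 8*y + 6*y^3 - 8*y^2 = 84*n^3 + n^2*(-24*y - 80) + n*(-21*y^2 + 44*y + 16) + 6*y^3 - 2*y^2 - 8*y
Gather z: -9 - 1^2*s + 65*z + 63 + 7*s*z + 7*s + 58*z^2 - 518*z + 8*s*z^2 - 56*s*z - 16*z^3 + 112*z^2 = 6*s - 16*z^3 + z^2*(8*s + 170) + z*(-49*s - 453) + 54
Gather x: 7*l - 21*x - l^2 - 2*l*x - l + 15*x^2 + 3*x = -l^2 + 6*l + 15*x^2 + x*(-2*l - 18)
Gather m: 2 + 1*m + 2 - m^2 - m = 4 - m^2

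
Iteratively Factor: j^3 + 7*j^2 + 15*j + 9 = (j + 3)*(j^2 + 4*j + 3) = (j + 3)^2*(j + 1)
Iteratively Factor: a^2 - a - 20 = (a - 5)*(a + 4)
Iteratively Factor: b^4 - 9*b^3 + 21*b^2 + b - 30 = (b - 2)*(b^3 - 7*b^2 + 7*b + 15) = (b - 5)*(b - 2)*(b^2 - 2*b - 3) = (b - 5)*(b - 2)*(b + 1)*(b - 3)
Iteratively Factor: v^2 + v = (v)*(v + 1)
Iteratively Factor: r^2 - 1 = (r + 1)*(r - 1)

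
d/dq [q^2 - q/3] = 2*q - 1/3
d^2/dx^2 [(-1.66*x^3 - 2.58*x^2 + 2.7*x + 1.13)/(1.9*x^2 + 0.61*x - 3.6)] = (-7.105427357601e-15*x^5 - 2.8421709430404e-14*x^4 + 1.53026800000002*x^3 - 59.53524*x^2 - 10.41558*x - 38.715854)/(6.859*x^6 + 6.6063*x^5 - 36.86703*x^4 - 24.807419*x^3 + 69.85332*x^2 + 23.7168*x - 46.656)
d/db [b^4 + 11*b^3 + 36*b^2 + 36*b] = 4*b^3 + 33*b^2 + 72*b + 36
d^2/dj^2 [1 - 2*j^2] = -4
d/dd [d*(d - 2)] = 2*d - 2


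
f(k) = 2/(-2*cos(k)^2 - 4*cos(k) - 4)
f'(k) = 2*(-4*sin(k)*cos(k) - 4*sin(k))/(-2*cos(k)^2 - 4*cos(k) - 4)^2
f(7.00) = -0.25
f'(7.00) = -0.14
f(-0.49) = -0.22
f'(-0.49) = 0.09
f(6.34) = -0.20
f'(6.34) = -0.01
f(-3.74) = -0.97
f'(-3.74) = -0.18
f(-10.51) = -0.78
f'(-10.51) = -0.57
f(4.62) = -0.55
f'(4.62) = 0.54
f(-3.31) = -1.00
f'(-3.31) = -0.00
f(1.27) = -0.37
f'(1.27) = -0.34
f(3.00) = -1.00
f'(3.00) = 0.00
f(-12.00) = -0.23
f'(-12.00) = -0.10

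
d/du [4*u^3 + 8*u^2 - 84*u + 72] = 12*u^2 + 16*u - 84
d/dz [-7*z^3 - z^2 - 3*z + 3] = -21*z^2 - 2*z - 3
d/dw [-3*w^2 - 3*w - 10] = -6*w - 3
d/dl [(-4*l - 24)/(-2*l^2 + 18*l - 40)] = 2*(-l^2 - 12*l + 74)/(l^4 - 18*l^3 + 121*l^2 - 360*l + 400)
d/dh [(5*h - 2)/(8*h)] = 1/(4*h^2)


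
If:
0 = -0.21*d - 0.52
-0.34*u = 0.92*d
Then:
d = -2.48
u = 6.70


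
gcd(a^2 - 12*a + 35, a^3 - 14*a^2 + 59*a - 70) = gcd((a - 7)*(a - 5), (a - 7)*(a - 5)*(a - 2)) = a^2 - 12*a + 35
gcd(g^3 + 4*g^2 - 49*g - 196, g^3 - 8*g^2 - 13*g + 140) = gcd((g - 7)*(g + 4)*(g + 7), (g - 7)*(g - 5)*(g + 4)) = g^2 - 3*g - 28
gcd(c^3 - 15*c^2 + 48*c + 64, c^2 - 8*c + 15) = 1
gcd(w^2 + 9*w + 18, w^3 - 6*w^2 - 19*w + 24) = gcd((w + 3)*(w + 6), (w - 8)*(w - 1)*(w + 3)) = w + 3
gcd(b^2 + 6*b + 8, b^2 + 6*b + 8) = b^2 + 6*b + 8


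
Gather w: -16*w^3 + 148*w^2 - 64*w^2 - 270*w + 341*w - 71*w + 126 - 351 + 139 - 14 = -16*w^3 + 84*w^2 - 100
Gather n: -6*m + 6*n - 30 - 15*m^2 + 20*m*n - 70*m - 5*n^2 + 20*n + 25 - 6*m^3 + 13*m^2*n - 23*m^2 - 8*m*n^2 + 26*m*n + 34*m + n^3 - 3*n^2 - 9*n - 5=-6*m^3 - 38*m^2 - 42*m + n^3 + n^2*(-8*m - 8) + n*(13*m^2 + 46*m + 17) - 10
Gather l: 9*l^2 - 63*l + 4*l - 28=9*l^2 - 59*l - 28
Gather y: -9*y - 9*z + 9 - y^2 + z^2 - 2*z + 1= -y^2 - 9*y + z^2 - 11*z + 10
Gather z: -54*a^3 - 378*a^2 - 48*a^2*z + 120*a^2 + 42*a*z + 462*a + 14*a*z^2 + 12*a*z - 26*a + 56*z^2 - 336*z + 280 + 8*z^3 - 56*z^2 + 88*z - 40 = -54*a^3 - 258*a^2 + 14*a*z^2 + 436*a + 8*z^3 + z*(-48*a^2 + 54*a - 248) + 240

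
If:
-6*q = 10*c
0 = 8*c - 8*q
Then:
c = 0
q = 0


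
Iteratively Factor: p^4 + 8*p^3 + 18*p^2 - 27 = (p + 3)*(p^3 + 5*p^2 + 3*p - 9) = (p - 1)*(p + 3)*(p^2 + 6*p + 9) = (p - 1)*(p + 3)^2*(p + 3)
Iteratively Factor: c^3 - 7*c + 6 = (c - 2)*(c^2 + 2*c - 3) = (c - 2)*(c + 3)*(c - 1)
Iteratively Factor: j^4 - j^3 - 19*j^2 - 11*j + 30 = (j + 2)*(j^3 - 3*j^2 - 13*j + 15) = (j - 1)*(j + 2)*(j^2 - 2*j - 15) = (j - 1)*(j + 2)*(j + 3)*(j - 5)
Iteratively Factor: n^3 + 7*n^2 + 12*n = (n + 3)*(n^2 + 4*n) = (n + 3)*(n + 4)*(n)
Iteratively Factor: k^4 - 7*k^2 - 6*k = (k - 3)*(k^3 + 3*k^2 + 2*k) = (k - 3)*(k + 1)*(k^2 + 2*k) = (k - 3)*(k + 1)*(k + 2)*(k)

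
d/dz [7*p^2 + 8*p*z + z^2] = 8*p + 2*z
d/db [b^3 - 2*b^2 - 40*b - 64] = 3*b^2 - 4*b - 40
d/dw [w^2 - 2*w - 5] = 2*w - 2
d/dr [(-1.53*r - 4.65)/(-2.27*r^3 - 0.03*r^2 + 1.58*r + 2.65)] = (-6.9462*r^3 - 31.7124*r^2 - 0.279*r + 3.2925)/(5.1529*r^6 + 0.1362*r^5 - 7.1723*r^4 - 12.1258*r^3 + 2.3374*r^2 + 8.374*r + 7.0225)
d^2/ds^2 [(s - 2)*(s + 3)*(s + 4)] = 6*s + 10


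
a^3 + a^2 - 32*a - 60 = (a - 6)*(a + 2)*(a + 5)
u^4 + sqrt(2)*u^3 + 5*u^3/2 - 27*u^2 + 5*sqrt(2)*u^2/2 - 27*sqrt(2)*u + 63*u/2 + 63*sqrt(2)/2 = (u - 3)*(u - 3/2)*(u + 7)*(u + sqrt(2))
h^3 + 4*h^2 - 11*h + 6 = (h - 1)^2*(h + 6)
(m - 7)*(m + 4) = m^2 - 3*m - 28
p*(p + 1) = p^2 + p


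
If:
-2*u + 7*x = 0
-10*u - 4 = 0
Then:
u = -2/5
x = -4/35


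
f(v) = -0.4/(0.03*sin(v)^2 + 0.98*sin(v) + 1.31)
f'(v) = -0.4*(-0.06*sin(v)*cos(v) - 0.98*cos(v))/(0.03*sin(v)^2 + 0.98*sin(v) + 1.31)^2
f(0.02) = -0.30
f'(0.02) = 0.22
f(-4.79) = -0.17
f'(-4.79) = 0.01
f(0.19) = -0.27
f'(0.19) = 0.17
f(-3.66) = -0.22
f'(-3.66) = -0.11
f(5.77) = -0.48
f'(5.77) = 0.47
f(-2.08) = -0.84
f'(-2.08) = -0.79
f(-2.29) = -0.68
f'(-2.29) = -0.71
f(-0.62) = -0.53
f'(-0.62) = 0.55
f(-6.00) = -0.25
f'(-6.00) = 0.15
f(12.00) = -0.50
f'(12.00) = 0.51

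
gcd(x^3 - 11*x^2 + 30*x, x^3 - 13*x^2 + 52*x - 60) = x^2 - 11*x + 30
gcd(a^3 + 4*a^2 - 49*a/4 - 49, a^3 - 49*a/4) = a^2 - 49/4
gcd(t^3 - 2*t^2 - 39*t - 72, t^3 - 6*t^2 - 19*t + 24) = t^2 - 5*t - 24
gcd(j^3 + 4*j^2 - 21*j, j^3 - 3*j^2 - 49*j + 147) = j^2 + 4*j - 21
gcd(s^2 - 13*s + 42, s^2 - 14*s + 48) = s - 6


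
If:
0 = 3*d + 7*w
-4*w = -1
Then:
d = -7/12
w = 1/4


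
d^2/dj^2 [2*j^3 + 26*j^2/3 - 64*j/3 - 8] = 12*j + 52/3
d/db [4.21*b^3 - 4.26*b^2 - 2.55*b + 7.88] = 12.63*b^2 - 8.52*b - 2.55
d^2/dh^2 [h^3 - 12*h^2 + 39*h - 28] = 6*h - 24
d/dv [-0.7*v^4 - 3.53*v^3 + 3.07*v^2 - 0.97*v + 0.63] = -2.8*v^3 - 10.59*v^2 + 6.14*v - 0.97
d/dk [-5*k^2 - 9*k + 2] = -10*k - 9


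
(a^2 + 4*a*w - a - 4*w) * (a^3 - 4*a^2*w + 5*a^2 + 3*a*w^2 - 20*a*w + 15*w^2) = a^5 + 4*a^4 - 13*a^3*w^2 - 5*a^3 + 12*a^2*w^3 - 52*a^2*w^2 + 48*a*w^3 + 65*a*w^2 - 60*w^3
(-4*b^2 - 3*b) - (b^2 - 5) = -5*b^2 - 3*b + 5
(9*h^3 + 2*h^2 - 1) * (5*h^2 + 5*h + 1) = 45*h^5 + 55*h^4 + 19*h^3 - 3*h^2 - 5*h - 1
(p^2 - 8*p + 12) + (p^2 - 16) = 2*p^2 - 8*p - 4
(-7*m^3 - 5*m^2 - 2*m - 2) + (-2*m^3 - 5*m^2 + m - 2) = -9*m^3 - 10*m^2 - m - 4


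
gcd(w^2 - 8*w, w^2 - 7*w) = w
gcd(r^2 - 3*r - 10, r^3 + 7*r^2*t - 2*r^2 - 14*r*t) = 1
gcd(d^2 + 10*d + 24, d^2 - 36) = d + 6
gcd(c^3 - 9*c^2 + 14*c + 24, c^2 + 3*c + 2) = c + 1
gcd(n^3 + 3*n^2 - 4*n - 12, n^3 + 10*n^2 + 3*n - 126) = 1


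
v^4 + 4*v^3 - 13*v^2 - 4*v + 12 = (v - 2)*(v - 1)*(v + 1)*(v + 6)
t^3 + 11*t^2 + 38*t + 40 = (t + 2)*(t + 4)*(t + 5)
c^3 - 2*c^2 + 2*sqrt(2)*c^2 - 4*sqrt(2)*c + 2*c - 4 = (c - 2)*(c + sqrt(2))^2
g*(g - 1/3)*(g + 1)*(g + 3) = g^4 + 11*g^3/3 + 5*g^2/3 - g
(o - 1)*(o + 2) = o^2 + o - 2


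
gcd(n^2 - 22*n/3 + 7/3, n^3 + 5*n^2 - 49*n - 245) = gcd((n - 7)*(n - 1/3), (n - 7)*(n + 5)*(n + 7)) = n - 7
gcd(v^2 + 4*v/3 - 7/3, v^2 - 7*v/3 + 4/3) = v - 1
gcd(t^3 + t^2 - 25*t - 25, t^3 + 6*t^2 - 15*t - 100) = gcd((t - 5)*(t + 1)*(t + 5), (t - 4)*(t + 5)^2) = t + 5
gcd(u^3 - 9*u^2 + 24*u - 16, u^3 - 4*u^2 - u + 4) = u^2 - 5*u + 4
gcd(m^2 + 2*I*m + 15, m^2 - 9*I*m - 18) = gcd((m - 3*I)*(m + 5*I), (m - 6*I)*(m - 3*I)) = m - 3*I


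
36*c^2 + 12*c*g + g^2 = (6*c + g)^2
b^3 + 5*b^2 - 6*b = b*(b - 1)*(b + 6)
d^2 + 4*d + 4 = (d + 2)^2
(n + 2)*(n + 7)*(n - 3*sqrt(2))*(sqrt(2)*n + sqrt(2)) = sqrt(2)*n^4 - 6*n^3 + 10*sqrt(2)*n^3 - 60*n^2 + 23*sqrt(2)*n^2 - 138*n + 14*sqrt(2)*n - 84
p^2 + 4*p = p*(p + 4)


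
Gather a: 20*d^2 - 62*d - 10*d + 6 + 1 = 20*d^2 - 72*d + 7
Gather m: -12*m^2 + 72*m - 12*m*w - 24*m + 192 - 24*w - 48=-12*m^2 + m*(48 - 12*w) - 24*w + 144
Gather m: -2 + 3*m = 3*m - 2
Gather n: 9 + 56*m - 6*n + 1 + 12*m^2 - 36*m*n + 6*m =12*m^2 + 62*m + n*(-36*m - 6) + 10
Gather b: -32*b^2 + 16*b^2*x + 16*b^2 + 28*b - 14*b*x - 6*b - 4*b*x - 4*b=b^2*(16*x - 16) + b*(18 - 18*x)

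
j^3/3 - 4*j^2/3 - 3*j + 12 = (j/3 + 1)*(j - 4)*(j - 3)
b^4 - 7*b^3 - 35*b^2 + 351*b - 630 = (b - 6)*(b - 5)*(b - 3)*(b + 7)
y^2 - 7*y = y*(y - 7)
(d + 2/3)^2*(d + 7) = d^3 + 25*d^2/3 + 88*d/9 + 28/9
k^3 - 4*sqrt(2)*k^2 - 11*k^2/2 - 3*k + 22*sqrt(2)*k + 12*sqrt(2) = (k - 6)*(k + 1/2)*(k - 4*sqrt(2))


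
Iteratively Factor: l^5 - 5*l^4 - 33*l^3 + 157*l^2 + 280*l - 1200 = (l - 5)*(l^4 - 33*l^2 - 8*l + 240) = (l - 5)*(l + 4)*(l^3 - 4*l^2 - 17*l + 60) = (l - 5)*(l + 4)^2*(l^2 - 8*l + 15) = (l - 5)^2*(l + 4)^2*(l - 3)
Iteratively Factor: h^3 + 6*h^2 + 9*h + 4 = (h + 4)*(h^2 + 2*h + 1) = (h + 1)*(h + 4)*(h + 1)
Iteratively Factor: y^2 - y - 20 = (y - 5)*(y + 4)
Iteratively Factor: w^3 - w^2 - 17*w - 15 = (w + 1)*(w^2 - 2*w - 15) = (w + 1)*(w + 3)*(w - 5)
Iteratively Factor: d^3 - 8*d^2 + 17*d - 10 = (d - 5)*(d^2 - 3*d + 2) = (d - 5)*(d - 2)*(d - 1)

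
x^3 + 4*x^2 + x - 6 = (x - 1)*(x + 2)*(x + 3)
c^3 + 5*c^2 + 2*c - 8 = (c - 1)*(c + 2)*(c + 4)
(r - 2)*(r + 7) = r^2 + 5*r - 14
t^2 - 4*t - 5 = (t - 5)*(t + 1)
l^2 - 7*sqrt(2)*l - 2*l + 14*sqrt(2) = (l - 2)*(l - 7*sqrt(2))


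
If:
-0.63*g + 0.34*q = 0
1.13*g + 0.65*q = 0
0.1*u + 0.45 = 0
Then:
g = 0.00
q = 0.00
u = -4.50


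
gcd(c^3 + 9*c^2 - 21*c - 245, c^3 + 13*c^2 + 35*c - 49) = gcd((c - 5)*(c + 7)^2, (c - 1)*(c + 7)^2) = c^2 + 14*c + 49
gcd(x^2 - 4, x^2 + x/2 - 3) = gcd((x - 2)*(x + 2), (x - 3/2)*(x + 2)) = x + 2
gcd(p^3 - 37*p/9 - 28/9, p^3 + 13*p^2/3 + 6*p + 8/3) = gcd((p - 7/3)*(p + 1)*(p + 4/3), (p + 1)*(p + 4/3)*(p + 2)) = p^2 + 7*p/3 + 4/3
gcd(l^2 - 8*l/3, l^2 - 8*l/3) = l^2 - 8*l/3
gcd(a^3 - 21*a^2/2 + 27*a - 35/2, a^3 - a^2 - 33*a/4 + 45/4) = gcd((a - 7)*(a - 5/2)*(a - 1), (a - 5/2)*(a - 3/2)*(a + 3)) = a - 5/2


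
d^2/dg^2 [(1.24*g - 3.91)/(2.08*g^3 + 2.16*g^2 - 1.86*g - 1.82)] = (32.188416*g^5 - 169.568256*g^4 - 259.904256*g^3 + 37.6368*g^2 + 34.690848*g - 66.191352)/(8.998912*g^9 + 28.035072*g^8 + 4.972032*g^7 - 63.684096*g^6 - 53.50752*g^5 + 39.191328*g^4 + 58.106712*g^3 + 2.574936*g^2 - 18.483192*g - 6.028568)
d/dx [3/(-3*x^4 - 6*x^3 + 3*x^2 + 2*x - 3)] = 6*(6*x^3 + 9*x^2 - 3*x - 1)/(3*x^4 + 6*x^3 - 3*x^2 - 2*x + 3)^2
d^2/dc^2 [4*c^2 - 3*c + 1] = 8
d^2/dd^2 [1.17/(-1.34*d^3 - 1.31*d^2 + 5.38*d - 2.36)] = ((9.4068*d + 3.0654)*(1.34*d^3 + 1.31*d^2 - 5.38*d + 2.36) - 1.17*(4.02*d^2 + 2.62*d - 5.38)*(8.04*d^2 + 5.24*d - 10.76))/(1.34*d^3 + 1.31*d^2 - 5.38*d + 2.36)^3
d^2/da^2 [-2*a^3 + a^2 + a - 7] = 2 - 12*a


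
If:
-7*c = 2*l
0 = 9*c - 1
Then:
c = 1/9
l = -7/18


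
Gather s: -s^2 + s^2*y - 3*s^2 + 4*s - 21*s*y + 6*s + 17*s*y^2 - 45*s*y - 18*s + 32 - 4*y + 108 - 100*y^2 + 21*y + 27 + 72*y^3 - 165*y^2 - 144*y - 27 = s^2*(y - 4) + s*(17*y^2 - 66*y - 8) + 72*y^3 - 265*y^2 - 127*y + 140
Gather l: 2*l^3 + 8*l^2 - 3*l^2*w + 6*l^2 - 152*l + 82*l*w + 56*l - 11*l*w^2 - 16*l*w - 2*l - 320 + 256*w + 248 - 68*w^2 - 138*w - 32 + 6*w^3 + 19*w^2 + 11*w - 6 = 2*l^3 + l^2*(14 - 3*w) + l*(-11*w^2 + 66*w - 98) + 6*w^3 - 49*w^2 + 129*w - 110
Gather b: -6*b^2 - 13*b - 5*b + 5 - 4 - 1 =-6*b^2 - 18*b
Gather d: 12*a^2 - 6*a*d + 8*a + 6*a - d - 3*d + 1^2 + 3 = 12*a^2 + 14*a + d*(-6*a - 4) + 4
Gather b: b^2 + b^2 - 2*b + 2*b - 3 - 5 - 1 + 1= 2*b^2 - 8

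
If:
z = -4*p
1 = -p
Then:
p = -1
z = 4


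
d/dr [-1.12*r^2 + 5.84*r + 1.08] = 5.84 - 2.24*r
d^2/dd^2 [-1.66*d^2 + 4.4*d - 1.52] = -3.32000000000000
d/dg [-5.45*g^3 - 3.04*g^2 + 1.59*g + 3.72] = -16.35*g^2 - 6.08*g + 1.59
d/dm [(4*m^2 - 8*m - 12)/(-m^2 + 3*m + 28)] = 4*(m^2 + 50*m - 47)/(m^4 - 6*m^3 - 47*m^2 + 168*m + 784)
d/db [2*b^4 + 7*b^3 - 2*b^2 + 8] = b*(8*b^2 + 21*b - 4)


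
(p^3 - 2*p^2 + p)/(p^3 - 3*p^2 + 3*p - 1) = p/(p - 1)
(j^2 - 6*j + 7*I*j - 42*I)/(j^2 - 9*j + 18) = (j + 7*I)/(j - 3)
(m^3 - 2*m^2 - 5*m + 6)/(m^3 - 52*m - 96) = (m^2 - 4*m + 3)/(m^2 - 2*m - 48)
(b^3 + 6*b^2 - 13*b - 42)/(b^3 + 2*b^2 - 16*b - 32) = (b^2 + 4*b - 21)/(b^2 - 16)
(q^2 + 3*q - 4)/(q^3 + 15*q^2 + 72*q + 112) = (q - 1)/(q^2 + 11*q + 28)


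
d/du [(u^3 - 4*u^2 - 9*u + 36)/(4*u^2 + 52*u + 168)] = (u^4 + 26*u^3 + 83*u^2 - 408*u - 846)/(4*(u^4 + 26*u^3 + 253*u^2 + 1092*u + 1764))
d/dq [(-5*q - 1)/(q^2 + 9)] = (5*q^2 + 2*q - 45)/(q^4 + 18*q^2 + 81)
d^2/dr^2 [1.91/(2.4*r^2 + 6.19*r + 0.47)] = (-22.0032*r^2 - 56.74992*r + 1.91*(4.8*r + 6.19)*(9.6*r + 12.38) - 4.30896)/(2.4*r^2 + 6.19*r + 0.47)^3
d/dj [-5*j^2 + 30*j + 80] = 30 - 10*j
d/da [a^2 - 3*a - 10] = 2*a - 3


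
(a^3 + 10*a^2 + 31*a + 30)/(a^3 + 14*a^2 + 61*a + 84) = (a^2 + 7*a + 10)/(a^2 + 11*a + 28)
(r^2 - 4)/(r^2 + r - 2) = (r - 2)/(r - 1)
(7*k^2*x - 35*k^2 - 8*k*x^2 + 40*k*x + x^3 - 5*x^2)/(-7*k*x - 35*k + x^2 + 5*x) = (-k*x + 5*k + x^2 - 5*x)/(x + 5)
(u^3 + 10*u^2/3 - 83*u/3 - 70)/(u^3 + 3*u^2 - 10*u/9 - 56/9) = 3*(u^2 + u - 30)/(3*u^2 + 2*u - 8)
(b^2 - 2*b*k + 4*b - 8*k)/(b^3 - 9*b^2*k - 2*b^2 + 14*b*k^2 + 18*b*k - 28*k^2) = (b + 4)/(b^2 - 7*b*k - 2*b + 14*k)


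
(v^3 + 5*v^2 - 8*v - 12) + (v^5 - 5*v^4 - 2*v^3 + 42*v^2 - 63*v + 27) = v^5 - 5*v^4 - v^3 + 47*v^2 - 71*v + 15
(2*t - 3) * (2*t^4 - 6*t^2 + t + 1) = 4*t^5 - 6*t^4 - 12*t^3 + 20*t^2 - t - 3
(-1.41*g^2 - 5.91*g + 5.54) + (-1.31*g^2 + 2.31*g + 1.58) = -2.72*g^2 - 3.6*g + 7.12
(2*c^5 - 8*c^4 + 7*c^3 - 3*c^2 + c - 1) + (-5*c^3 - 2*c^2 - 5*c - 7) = 2*c^5 - 8*c^4 + 2*c^3 - 5*c^2 - 4*c - 8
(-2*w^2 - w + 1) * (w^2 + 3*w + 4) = -2*w^4 - 7*w^3 - 10*w^2 - w + 4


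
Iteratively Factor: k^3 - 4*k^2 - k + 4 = (k - 4)*(k^2 - 1) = (k - 4)*(k + 1)*(k - 1)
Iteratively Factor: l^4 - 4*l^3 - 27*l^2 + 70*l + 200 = (l + 2)*(l^3 - 6*l^2 - 15*l + 100) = (l - 5)*(l + 2)*(l^2 - l - 20) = (l - 5)^2*(l + 2)*(l + 4)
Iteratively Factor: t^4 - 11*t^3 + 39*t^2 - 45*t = (t - 5)*(t^3 - 6*t^2 + 9*t) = (t - 5)*(t - 3)*(t^2 - 3*t) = t*(t - 5)*(t - 3)*(t - 3)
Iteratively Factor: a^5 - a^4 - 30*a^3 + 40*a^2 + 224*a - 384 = (a + 4)*(a^4 - 5*a^3 - 10*a^2 + 80*a - 96) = (a - 3)*(a + 4)*(a^3 - 2*a^2 - 16*a + 32) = (a - 4)*(a - 3)*(a + 4)*(a^2 + 2*a - 8) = (a - 4)*(a - 3)*(a - 2)*(a + 4)*(a + 4)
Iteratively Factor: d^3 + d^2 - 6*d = (d + 3)*(d^2 - 2*d) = (d - 2)*(d + 3)*(d)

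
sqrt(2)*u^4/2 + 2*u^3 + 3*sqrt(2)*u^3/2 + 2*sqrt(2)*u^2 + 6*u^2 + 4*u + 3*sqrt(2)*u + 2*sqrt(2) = (u/2 + sqrt(2)/2)*(u + 2)*(u + sqrt(2))*(sqrt(2)*u + sqrt(2))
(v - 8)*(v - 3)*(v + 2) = v^3 - 9*v^2 + 2*v + 48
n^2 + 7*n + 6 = (n + 1)*(n + 6)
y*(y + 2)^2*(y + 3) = y^4 + 7*y^3 + 16*y^2 + 12*y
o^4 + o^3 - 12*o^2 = o^2*(o - 3)*(o + 4)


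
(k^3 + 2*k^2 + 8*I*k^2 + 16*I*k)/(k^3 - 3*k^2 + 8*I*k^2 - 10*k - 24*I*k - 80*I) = k/(k - 5)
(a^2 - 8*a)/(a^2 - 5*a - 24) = a/(a + 3)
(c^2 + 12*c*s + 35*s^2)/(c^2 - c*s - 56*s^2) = (-c - 5*s)/(-c + 8*s)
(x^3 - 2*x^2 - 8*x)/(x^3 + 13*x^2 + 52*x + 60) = x*(x - 4)/(x^2 + 11*x + 30)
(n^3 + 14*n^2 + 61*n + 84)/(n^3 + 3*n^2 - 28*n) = (n^2 + 7*n + 12)/(n*(n - 4))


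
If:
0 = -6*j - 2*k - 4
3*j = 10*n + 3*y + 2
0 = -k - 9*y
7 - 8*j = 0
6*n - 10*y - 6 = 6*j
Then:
No Solution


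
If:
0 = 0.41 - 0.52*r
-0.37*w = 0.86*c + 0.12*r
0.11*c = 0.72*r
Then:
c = 5.16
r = 0.79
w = -12.25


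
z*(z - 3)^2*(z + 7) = z^4 + z^3 - 33*z^2 + 63*z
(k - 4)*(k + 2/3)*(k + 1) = k^3 - 7*k^2/3 - 6*k - 8/3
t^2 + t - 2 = (t - 1)*(t + 2)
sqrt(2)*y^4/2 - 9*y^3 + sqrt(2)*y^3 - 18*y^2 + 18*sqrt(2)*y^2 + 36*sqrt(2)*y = y*(y - 6*sqrt(2))*(y - 3*sqrt(2))*(sqrt(2)*y/2 + sqrt(2))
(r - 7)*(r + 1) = r^2 - 6*r - 7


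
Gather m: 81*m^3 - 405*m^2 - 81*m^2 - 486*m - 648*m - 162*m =81*m^3 - 486*m^2 - 1296*m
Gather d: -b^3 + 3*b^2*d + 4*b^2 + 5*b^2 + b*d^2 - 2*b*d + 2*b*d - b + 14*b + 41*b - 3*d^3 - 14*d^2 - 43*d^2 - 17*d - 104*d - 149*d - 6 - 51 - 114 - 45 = -b^3 + 9*b^2 + 54*b - 3*d^3 + d^2*(b - 57) + d*(3*b^2 - 270) - 216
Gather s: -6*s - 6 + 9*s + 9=3*s + 3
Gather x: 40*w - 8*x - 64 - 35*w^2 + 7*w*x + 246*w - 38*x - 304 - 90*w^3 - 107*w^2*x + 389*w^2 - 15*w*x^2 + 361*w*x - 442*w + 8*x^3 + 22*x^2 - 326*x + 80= -90*w^3 + 354*w^2 - 156*w + 8*x^3 + x^2*(22 - 15*w) + x*(-107*w^2 + 368*w - 372) - 288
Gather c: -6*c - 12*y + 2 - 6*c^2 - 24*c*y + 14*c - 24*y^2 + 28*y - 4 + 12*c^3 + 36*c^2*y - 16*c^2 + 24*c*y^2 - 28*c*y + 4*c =12*c^3 + c^2*(36*y - 22) + c*(24*y^2 - 52*y + 12) - 24*y^2 + 16*y - 2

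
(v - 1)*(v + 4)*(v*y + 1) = v^3*y + 3*v^2*y + v^2 - 4*v*y + 3*v - 4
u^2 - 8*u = u*(u - 8)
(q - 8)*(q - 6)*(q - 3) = q^3 - 17*q^2 + 90*q - 144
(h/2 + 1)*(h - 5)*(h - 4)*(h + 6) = h^4/2 - h^3/2 - 20*h^2 + 26*h + 120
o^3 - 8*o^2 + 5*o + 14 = (o - 7)*(o - 2)*(o + 1)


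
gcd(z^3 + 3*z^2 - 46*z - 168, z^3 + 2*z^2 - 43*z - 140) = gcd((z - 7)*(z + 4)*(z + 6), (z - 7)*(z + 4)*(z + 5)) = z^2 - 3*z - 28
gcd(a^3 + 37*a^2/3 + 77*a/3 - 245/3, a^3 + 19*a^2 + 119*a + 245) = a^2 + 14*a + 49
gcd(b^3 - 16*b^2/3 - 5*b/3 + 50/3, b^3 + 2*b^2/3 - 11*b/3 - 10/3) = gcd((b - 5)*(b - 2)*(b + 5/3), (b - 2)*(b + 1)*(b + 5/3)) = b^2 - b/3 - 10/3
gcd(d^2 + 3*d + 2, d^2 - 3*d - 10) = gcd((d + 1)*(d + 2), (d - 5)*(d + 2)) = d + 2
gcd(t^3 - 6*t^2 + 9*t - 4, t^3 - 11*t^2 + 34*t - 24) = t^2 - 5*t + 4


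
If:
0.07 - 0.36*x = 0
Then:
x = 0.19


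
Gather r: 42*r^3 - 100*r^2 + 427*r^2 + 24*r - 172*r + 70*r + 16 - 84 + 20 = 42*r^3 + 327*r^2 - 78*r - 48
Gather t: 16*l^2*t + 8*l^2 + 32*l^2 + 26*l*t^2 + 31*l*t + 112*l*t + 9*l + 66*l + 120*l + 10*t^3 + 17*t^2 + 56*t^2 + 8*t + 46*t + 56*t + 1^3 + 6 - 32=40*l^2 + 195*l + 10*t^3 + t^2*(26*l + 73) + t*(16*l^2 + 143*l + 110) - 25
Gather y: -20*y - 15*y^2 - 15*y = -15*y^2 - 35*y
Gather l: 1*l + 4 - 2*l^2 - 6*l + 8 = -2*l^2 - 5*l + 12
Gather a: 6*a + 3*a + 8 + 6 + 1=9*a + 15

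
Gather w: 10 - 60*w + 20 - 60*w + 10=40 - 120*w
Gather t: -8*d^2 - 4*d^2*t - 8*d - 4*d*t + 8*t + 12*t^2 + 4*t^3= -8*d^2 - 8*d + 4*t^3 + 12*t^2 + t*(-4*d^2 - 4*d + 8)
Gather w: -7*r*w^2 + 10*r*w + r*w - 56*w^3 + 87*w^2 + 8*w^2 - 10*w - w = -56*w^3 + w^2*(95 - 7*r) + w*(11*r - 11)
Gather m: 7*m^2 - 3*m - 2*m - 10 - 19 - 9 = 7*m^2 - 5*m - 38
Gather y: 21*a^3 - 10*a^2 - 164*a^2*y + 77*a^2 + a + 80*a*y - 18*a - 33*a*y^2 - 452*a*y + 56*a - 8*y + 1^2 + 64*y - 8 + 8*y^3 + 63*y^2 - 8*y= 21*a^3 + 67*a^2 + 39*a + 8*y^3 + y^2*(63 - 33*a) + y*(-164*a^2 - 372*a + 48) - 7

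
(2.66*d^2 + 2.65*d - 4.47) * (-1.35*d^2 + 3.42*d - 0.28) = -3.591*d^4 + 5.5197*d^3 + 14.3527*d^2 - 16.0294*d + 1.2516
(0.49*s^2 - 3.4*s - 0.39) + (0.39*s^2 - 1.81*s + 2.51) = 0.88*s^2 - 5.21*s + 2.12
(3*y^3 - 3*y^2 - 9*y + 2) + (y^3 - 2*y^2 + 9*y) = 4*y^3 - 5*y^2 + 2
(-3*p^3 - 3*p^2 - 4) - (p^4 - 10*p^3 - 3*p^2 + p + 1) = -p^4 + 7*p^3 - p - 5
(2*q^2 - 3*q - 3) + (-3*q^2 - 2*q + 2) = -q^2 - 5*q - 1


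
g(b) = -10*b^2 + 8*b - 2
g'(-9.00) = 188.00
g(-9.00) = -884.00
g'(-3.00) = 68.00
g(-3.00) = -116.00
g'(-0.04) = 8.80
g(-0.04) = -2.34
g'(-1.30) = 34.00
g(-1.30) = -29.30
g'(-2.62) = 60.40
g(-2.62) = -91.60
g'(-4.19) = 91.80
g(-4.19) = -211.08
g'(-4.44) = 96.80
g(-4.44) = -234.66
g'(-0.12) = 10.40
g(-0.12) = -3.10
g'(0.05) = 7.00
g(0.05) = -1.62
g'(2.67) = -45.40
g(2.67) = -51.93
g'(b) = 8 - 20*b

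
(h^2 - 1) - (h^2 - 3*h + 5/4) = 3*h - 9/4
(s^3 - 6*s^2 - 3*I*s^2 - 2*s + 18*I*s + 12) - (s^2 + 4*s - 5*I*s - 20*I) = s^3 - 7*s^2 - 3*I*s^2 - 6*s + 23*I*s + 12 + 20*I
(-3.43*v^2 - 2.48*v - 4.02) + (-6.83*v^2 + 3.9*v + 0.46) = -10.26*v^2 + 1.42*v - 3.56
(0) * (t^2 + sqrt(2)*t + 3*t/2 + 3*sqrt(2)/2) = 0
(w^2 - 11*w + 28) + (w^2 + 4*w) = 2*w^2 - 7*w + 28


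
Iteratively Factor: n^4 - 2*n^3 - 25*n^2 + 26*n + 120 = (n + 4)*(n^3 - 6*n^2 - n + 30) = (n + 2)*(n + 4)*(n^2 - 8*n + 15) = (n - 5)*(n + 2)*(n + 4)*(n - 3)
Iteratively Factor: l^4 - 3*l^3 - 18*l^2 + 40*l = (l - 2)*(l^3 - l^2 - 20*l) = (l - 5)*(l - 2)*(l^2 + 4*l) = l*(l - 5)*(l - 2)*(l + 4)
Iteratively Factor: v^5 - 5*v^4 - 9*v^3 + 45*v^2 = (v - 3)*(v^4 - 2*v^3 - 15*v^2) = (v - 5)*(v - 3)*(v^3 + 3*v^2) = v*(v - 5)*(v - 3)*(v^2 + 3*v) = v*(v - 5)*(v - 3)*(v + 3)*(v)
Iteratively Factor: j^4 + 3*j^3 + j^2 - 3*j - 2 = (j + 1)*(j^3 + 2*j^2 - j - 2) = (j + 1)^2*(j^2 + j - 2) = (j + 1)^2*(j + 2)*(j - 1)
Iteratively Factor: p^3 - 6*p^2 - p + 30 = (p - 5)*(p^2 - p - 6) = (p - 5)*(p - 3)*(p + 2)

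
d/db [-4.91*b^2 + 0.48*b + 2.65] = 0.48 - 9.82*b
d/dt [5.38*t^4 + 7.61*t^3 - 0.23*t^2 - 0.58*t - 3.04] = 21.52*t^3 + 22.83*t^2 - 0.46*t - 0.58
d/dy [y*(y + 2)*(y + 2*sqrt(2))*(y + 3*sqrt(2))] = 4*y^3 + 6*y^2 + 15*sqrt(2)*y^2 + 24*y + 20*sqrt(2)*y + 24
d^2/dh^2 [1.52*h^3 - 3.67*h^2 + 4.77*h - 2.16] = 9.12*h - 7.34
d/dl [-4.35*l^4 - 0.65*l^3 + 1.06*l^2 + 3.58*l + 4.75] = -17.4*l^3 - 1.95*l^2 + 2.12*l + 3.58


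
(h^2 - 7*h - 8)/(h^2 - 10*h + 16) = (h + 1)/(h - 2)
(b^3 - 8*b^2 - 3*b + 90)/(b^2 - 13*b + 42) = (b^2 - 2*b - 15)/(b - 7)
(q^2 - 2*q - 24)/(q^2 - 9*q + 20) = (q^2 - 2*q - 24)/(q^2 - 9*q + 20)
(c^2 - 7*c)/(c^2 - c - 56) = c*(7 - c)/(-c^2 + c + 56)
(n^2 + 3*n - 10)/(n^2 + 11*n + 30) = (n - 2)/(n + 6)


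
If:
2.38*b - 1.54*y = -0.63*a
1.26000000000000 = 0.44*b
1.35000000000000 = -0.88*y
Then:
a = -14.57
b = 2.86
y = -1.53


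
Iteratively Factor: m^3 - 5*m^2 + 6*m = (m - 3)*(m^2 - 2*m) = (m - 3)*(m - 2)*(m)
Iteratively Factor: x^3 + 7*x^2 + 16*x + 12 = (x + 3)*(x^2 + 4*x + 4) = (x + 2)*(x + 3)*(x + 2)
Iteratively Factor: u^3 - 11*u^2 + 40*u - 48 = (u - 4)*(u^2 - 7*u + 12) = (u - 4)*(u - 3)*(u - 4)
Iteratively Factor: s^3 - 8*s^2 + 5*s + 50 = (s - 5)*(s^2 - 3*s - 10) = (s - 5)*(s + 2)*(s - 5)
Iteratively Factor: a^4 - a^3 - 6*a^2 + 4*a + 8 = (a - 2)*(a^3 + a^2 - 4*a - 4) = (a - 2)*(a + 1)*(a^2 - 4) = (a - 2)^2*(a + 1)*(a + 2)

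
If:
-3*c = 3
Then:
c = -1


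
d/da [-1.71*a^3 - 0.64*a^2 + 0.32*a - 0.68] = -5.13*a^2 - 1.28*a + 0.32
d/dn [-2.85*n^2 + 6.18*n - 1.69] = 6.18 - 5.7*n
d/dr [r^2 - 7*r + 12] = 2*r - 7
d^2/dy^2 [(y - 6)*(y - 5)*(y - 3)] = 6*y - 28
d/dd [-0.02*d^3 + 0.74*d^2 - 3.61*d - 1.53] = -0.06*d^2 + 1.48*d - 3.61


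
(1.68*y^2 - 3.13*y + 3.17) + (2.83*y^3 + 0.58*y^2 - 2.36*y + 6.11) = 2.83*y^3 + 2.26*y^2 - 5.49*y + 9.28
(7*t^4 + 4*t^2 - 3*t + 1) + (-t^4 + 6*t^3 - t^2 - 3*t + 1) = 6*t^4 + 6*t^3 + 3*t^2 - 6*t + 2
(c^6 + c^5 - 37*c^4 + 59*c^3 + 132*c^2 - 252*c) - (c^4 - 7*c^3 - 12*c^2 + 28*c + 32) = c^6 + c^5 - 38*c^4 + 66*c^3 + 144*c^2 - 280*c - 32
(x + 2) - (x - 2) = 4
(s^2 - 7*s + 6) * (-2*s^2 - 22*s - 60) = -2*s^4 - 8*s^3 + 82*s^2 + 288*s - 360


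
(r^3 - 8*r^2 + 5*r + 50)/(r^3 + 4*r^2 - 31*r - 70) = (r - 5)/(r + 7)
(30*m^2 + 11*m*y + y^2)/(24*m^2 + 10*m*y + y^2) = (5*m + y)/(4*m + y)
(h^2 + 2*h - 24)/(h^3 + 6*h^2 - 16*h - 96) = 1/(h + 4)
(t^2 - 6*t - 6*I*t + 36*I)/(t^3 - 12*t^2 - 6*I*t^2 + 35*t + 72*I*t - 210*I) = (t - 6)/(t^2 - 12*t + 35)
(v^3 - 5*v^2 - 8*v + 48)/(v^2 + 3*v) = v - 8 + 16/v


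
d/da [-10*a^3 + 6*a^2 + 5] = 6*a*(2 - 5*a)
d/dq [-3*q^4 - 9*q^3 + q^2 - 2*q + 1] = -12*q^3 - 27*q^2 + 2*q - 2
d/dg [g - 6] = 1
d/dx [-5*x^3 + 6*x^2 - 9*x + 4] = -15*x^2 + 12*x - 9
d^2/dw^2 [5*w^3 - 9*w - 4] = 30*w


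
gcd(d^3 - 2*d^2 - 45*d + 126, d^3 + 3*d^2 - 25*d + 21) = d^2 + 4*d - 21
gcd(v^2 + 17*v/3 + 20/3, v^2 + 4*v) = v + 4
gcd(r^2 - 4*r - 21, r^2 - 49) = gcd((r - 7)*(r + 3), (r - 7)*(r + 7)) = r - 7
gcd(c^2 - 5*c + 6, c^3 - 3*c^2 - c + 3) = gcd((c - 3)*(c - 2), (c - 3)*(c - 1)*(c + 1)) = c - 3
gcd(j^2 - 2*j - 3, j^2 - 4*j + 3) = j - 3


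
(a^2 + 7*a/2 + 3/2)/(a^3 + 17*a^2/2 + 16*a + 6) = (a + 3)/(a^2 + 8*a + 12)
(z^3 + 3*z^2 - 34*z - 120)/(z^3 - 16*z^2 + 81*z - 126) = (z^2 + 9*z + 20)/(z^2 - 10*z + 21)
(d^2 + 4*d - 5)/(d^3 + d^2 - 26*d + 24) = (d + 5)/(d^2 + 2*d - 24)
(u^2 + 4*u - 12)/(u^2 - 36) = (u - 2)/(u - 6)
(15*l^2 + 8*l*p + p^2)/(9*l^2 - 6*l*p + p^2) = (15*l^2 + 8*l*p + p^2)/(9*l^2 - 6*l*p + p^2)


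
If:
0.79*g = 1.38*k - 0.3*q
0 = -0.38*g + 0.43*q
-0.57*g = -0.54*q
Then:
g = 0.00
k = 0.00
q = 0.00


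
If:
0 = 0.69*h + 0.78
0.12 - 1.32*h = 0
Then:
No Solution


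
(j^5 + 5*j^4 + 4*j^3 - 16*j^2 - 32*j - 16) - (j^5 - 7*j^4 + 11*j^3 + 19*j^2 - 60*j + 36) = 12*j^4 - 7*j^3 - 35*j^2 + 28*j - 52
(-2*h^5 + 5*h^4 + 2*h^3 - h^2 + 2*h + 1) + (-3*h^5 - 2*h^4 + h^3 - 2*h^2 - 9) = -5*h^5 + 3*h^4 + 3*h^3 - 3*h^2 + 2*h - 8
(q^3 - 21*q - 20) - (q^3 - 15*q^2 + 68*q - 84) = 15*q^2 - 89*q + 64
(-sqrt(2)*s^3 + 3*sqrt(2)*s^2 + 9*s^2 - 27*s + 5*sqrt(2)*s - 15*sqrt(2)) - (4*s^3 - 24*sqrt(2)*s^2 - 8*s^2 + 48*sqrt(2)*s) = -4*s^3 - sqrt(2)*s^3 + 17*s^2 + 27*sqrt(2)*s^2 - 43*sqrt(2)*s - 27*s - 15*sqrt(2)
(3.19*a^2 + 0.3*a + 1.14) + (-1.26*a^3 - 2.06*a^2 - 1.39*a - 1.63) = -1.26*a^3 + 1.13*a^2 - 1.09*a - 0.49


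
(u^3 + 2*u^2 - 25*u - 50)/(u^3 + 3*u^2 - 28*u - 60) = (u + 5)/(u + 6)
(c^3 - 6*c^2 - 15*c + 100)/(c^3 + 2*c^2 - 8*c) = (c^2 - 10*c + 25)/(c*(c - 2))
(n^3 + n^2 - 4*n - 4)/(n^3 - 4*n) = (n + 1)/n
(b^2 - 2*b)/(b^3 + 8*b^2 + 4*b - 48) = b/(b^2 + 10*b + 24)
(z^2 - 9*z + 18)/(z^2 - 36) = (z - 3)/(z + 6)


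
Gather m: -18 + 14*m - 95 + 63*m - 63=77*m - 176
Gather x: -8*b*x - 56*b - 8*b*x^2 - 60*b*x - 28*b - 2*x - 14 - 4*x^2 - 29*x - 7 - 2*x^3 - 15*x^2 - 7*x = -84*b - 2*x^3 + x^2*(-8*b - 19) + x*(-68*b - 38) - 21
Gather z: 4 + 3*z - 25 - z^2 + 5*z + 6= -z^2 + 8*z - 15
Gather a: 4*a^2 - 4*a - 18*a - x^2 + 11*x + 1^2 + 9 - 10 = 4*a^2 - 22*a - x^2 + 11*x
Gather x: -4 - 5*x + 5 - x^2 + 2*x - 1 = -x^2 - 3*x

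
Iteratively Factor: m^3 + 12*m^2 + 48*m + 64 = (m + 4)*(m^2 + 8*m + 16) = (m + 4)^2*(m + 4)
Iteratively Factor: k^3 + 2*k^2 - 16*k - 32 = (k + 2)*(k^2 - 16) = (k - 4)*(k + 2)*(k + 4)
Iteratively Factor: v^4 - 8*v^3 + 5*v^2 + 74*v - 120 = (v + 3)*(v^3 - 11*v^2 + 38*v - 40) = (v - 2)*(v + 3)*(v^2 - 9*v + 20) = (v - 5)*(v - 2)*(v + 3)*(v - 4)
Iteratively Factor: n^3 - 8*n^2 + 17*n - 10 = (n - 2)*(n^2 - 6*n + 5) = (n - 2)*(n - 1)*(n - 5)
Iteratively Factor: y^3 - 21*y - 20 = (y + 4)*(y^2 - 4*y - 5) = (y - 5)*(y + 4)*(y + 1)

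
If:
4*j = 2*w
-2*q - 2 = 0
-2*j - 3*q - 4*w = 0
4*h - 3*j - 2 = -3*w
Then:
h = 11/40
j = 3/10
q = -1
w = 3/5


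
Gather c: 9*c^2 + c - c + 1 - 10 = 9*c^2 - 9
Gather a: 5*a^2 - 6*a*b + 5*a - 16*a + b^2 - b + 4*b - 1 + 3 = 5*a^2 + a*(-6*b - 11) + b^2 + 3*b + 2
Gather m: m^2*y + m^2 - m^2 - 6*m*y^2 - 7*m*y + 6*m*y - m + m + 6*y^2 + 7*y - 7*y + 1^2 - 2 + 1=m^2*y + m*(-6*y^2 - y) + 6*y^2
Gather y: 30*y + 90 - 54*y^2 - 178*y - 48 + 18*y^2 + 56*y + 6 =-36*y^2 - 92*y + 48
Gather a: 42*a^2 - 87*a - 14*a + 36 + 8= 42*a^2 - 101*a + 44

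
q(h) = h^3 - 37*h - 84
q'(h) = 3*h^2 - 37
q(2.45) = -159.94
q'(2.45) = -18.99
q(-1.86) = -21.61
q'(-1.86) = -26.62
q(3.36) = -170.39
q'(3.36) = -3.13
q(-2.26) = -11.92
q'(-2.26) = -21.68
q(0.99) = -119.66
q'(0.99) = -34.06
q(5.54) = -118.95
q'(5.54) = 55.07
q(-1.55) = -30.37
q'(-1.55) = -29.79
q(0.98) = -119.32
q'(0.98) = -34.12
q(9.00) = 312.00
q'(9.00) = 206.00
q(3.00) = -168.00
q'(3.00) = -10.00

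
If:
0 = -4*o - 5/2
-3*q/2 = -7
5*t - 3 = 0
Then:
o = -5/8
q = 14/3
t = 3/5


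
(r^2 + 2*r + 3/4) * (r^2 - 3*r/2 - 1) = r^4 + r^3/2 - 13*r^2/4 - 25*r/8 - 3/4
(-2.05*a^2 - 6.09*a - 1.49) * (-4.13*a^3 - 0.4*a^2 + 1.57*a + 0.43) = 8.4665*a^5 + 25.9717*a^4 + 5.3712*a^3 - 9.8468*a^2 - 4.958*a - 0.6407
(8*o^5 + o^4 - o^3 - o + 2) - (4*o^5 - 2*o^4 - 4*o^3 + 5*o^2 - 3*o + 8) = 4*o^5 + 3*o^4 + 3*o^3 - 5*o^2 + 2*o - 6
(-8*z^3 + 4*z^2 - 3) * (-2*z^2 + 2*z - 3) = 16*z^5 - 24*z^4 + 32*z^3 - 6*z^2 - 6*z + 9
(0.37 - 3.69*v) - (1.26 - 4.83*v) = 1.14*v - 0.89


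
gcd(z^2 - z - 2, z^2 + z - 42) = 1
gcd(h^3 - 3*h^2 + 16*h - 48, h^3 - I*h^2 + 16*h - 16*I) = h^2 + 16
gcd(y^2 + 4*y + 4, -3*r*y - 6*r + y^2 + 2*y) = y + 2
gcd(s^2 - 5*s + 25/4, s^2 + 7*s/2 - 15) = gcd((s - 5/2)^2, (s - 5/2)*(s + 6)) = s - 5/2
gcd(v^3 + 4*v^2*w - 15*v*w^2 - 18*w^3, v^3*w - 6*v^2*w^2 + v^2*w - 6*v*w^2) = 1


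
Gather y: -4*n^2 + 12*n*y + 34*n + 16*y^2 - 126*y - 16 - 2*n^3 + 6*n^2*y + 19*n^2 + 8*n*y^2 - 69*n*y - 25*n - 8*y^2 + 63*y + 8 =-2*n^3 + 15*n^2 + 9*n + y^2*(8*n + 8) + y*(6*n^2 - 57*n - 63) - 8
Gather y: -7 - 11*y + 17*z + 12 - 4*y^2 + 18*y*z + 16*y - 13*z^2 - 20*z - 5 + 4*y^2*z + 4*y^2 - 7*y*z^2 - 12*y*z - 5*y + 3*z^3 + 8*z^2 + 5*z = 4*y^2*z + y*(-7*z^2 + 6*z) + 3*z^3 - 5*z^2 + 2*z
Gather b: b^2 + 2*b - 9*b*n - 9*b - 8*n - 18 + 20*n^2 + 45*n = b^2 + b*(-9*n - 7) + 20*n^2 + 37*n - 18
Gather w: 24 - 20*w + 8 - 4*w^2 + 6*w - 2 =-4*w^2 - 14*w + 30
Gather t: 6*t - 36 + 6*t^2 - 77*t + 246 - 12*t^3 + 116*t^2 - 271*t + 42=-12*t^3 + 122*t^2 - 342*t + 252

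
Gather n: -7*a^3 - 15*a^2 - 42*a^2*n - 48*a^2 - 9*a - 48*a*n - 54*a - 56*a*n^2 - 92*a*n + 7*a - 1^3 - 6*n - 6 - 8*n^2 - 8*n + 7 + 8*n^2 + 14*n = -7*a^3 - 63*a^2 - 56*a*n^2 - 56*a + n*(-42*a^2 - 140*a)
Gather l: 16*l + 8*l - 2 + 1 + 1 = 24*l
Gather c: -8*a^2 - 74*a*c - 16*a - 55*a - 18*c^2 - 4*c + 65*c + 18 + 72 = -8*a^2 - 71*a - 18*c^2 + c*(61 - 74*a) + 90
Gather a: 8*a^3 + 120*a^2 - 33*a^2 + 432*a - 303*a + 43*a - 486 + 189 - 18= 8*a^3 + 87*a^2 + 172*a - 315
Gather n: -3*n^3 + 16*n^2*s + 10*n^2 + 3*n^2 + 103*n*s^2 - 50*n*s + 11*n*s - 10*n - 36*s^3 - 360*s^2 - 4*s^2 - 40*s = -3*n^3 + n^2*(16*s + 13) + n*(103*s^2 - 39*s - 10) - 36*s^3 - 364*s^2 - 40*s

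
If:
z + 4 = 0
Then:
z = -4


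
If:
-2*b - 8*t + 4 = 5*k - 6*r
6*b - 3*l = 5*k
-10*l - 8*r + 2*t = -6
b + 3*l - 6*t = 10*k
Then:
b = 17/27 - 19*t/27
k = 119/405 - 59*t/81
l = 187/243 - 47*t/243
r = 239*t/486 - 103/486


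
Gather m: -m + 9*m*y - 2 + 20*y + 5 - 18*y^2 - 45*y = m*(9*y - 1) - 18*y^2 - 25*y + 3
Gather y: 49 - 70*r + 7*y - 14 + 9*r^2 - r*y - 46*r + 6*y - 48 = 9*r^2 - 116*r + y*(13 - r) - 13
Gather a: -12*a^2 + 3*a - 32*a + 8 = -12*a^2 - 29*a + 8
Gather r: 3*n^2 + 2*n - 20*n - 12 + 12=3*n^2 - 18*n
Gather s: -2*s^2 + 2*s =-2*s^2 + 2*s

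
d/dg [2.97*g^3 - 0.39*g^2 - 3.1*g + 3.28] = 8.91*g^2 - 0.78*g - 3.1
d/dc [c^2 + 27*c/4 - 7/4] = 2*c + 27/4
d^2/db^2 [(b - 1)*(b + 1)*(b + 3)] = 6*b + 6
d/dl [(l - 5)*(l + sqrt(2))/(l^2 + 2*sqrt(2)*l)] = (sqrt(2)*l^2 + 5*l^2 + 10*sqrt(2)*l + 20)/(l^2*(l^2 + 4*sqrt(2)*l + 8))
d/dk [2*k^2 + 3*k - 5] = 4*k + 3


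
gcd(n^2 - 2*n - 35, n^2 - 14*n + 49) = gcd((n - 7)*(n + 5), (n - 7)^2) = n - 7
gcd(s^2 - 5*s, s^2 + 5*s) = s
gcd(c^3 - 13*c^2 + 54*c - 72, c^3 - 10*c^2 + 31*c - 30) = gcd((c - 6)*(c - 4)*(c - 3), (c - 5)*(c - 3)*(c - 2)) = c - 3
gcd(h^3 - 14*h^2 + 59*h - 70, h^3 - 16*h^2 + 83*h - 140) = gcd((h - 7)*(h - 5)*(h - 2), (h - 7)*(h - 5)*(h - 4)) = h^2 - 12*h + 35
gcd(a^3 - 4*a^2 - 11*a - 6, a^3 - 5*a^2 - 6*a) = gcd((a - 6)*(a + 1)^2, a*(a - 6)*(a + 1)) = a^2 - 5*a - 6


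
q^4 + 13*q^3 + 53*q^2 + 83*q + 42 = (q + 1)*(q + 2)*(q + 3)*(q + 7)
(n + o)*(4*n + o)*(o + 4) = 4*n^2*o + 16*n^2 + 5*n*o^2 + 20*n*o + o^3 + 4*o^2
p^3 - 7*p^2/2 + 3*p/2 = p*(p - 3)*(p - 1/2)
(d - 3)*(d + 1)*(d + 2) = d^3 - 7*d - 6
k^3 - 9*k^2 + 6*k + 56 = (k - 7)*(k - 4)*(k + 2)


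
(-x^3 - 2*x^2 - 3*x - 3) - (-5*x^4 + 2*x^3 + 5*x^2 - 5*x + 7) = 5*x^4 - 3*x^3 - 7*x^2 + 2*x - 10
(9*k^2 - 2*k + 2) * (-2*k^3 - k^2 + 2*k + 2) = -18*k^5 - 5*k^4 + 16*k^3 + 12*k^2 + 4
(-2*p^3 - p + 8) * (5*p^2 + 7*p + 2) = -10*p^5 - 14*p^4 - 9*p^3 + 33*p^2 + 54*p + 16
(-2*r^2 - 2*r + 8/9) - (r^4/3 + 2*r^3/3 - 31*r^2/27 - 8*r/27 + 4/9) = -r^4/3 - 2*r^3/3 - 23*r^2/27 - 46*r/27 + 4/9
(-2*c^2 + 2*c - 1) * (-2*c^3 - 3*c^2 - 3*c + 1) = 4*c^5 + 2*c^4 + 2*c^3 - 5*c^2 + 5*c - 1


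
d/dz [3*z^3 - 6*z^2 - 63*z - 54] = 9*z^2 - 12*z - 63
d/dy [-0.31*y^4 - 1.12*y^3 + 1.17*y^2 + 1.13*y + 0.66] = -1.24*y^3 - 3.36*y^2 + 2.34*y + 1.13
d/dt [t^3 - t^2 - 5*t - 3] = 3*t^2 - 2*t - 5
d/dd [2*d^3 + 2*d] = 6*d^2 + 2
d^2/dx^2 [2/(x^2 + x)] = 4*(-x*(x + 1) + (2*x + 1)^2)/(x^3*(x + 1)^3)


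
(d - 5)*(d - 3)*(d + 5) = d^3 - 3*d^2 - 25*d + 75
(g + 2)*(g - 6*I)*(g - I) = g^3 + 2*g^2 - 7*I*g^2 - 6*g - 14*I*g - 12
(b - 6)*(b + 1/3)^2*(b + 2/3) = b^4 - 14*b^3/3 - 67*b^2/9 - 88*b/27 - 4/9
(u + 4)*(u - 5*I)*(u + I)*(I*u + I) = I*u^4 + 4*u^3 + 5*I*u^3 + 20*u^2 + 9*I*u^2 + 16*u + 25*I*u + 20*I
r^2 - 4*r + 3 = (r - 3)*(r - 1)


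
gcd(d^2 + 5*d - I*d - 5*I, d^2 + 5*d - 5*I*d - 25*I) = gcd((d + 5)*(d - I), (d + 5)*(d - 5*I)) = d + 5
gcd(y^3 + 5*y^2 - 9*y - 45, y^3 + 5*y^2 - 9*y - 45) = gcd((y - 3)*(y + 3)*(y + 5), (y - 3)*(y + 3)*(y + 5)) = y^3 + 5*y^2 - 9*y - 45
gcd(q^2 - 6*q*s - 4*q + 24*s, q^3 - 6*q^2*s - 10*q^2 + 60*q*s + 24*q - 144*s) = q^2 - 6*q*s - 4*q + 24*s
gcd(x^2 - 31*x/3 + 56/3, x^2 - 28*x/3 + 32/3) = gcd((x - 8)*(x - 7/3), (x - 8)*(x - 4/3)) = x - 8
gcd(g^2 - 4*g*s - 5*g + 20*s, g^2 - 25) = g - 5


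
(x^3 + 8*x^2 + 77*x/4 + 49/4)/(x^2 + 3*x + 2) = (x^2 + 7*x + 49/4)/(x + 2)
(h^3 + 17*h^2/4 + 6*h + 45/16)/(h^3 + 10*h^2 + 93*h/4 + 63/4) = (h + 5/4)/(h + 7)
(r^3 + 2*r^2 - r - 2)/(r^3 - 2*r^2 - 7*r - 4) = (r^2 + r - 2)/(r^2 - 3*r - 4)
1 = 1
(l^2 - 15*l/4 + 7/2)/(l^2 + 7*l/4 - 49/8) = 2*(l - 2)/(2*l + 7)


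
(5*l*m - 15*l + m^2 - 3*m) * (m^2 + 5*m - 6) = 5*l*m^3 + 10*l*m^2 - 105*l*m + 90*l + m^4 + 2*m^3 - 21*m^2 + 18*m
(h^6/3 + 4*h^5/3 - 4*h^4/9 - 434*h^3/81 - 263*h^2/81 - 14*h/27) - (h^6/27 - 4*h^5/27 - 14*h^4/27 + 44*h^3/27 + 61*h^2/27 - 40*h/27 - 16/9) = 8*h^6/27 + 40*h^5/27 + 2*h^4/27 - 566*h^3/81 - 446*h^2/81 + 26*h/27 + 16/9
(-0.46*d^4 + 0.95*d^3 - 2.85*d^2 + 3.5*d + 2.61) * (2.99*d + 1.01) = -1.3754*d^5 + 2.3759*d^4 - 7.562*d^3 + 7.5865*d^2 + 11.3389*d + 2.6361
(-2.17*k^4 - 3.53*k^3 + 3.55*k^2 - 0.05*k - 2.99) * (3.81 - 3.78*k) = 8.2026*k^5 + 5.0757*k^4 - 26.8683*k^3 + 13.7145*k^2 + 11.1117*k - 11.3919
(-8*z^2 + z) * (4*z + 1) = -32*z^3 - 4*z^2 + z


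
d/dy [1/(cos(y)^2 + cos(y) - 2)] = (2*cos(y) + 1)*sin(y)/(cos(y)^2 + cos(y) - 2)^2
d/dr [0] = 0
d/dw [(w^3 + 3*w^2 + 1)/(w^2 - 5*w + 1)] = (w^4 - 10*w^3 - 12*w^2 + 4*w + 5)/(w^4 - 10*w^3 + 27*w^2 - 10*w + 1)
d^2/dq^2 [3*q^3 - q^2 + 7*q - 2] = 18*q - 2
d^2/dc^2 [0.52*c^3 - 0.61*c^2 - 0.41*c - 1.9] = 3.12*c - 1.22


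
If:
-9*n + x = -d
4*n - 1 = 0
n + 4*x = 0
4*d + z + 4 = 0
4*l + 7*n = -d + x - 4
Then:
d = 37/16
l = -65/32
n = 1/4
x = -1/16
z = -53/4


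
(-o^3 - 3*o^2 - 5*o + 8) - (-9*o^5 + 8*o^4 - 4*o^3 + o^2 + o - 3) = 9*o^5 - 8*o^4 + 3*o^3 - 4*o^2 - 6*o + 11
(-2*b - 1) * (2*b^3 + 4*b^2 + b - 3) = -4*b^4 - 10*b^3 - 6*b^2 + 5*b + 3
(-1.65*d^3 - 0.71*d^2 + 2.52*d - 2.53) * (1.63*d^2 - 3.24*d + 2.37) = -2.6895*d^5 + 4.1887*d^4 + 2.4975*d^3 - 13.9714*d^2 + 14.1696*d - 5.9961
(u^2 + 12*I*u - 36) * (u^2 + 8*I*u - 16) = u^4 + 20*I*u^3 - 148*u^2 - 480*I*u + 576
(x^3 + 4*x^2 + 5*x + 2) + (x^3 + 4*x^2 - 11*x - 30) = 2*x^3 + 8*x^2 - 6*x - 28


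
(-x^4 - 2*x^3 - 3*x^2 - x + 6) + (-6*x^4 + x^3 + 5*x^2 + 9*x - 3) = -7*x^4 - x^3 + 2*x^2 + 8*x + 3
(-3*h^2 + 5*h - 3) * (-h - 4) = 3*h^3 + 7*h^2 - 17*h + 12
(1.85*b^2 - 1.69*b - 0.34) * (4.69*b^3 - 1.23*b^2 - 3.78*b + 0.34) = 8.6765*b^5 - 10.2016*b^4 - 6.5089*b^3 + 7.4354*b^2 + 0.7106*b - 0.1156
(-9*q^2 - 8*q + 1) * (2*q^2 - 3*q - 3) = -18*q^4 + 11*q^3 + 53*q^2 + 21*q - 3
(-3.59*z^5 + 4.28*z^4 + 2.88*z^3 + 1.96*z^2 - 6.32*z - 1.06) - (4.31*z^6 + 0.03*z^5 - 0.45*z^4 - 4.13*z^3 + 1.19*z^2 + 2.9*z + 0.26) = -4.31*z^6 - 3.62*z^5 + 4.73*z^4 + 7.01*z^3 + 0.77*z^2 - 9.22*z - 1.32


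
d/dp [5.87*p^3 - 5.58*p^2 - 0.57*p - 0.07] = 17.61*p^2 - 11.16*p - 0.57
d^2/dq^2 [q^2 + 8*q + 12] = 2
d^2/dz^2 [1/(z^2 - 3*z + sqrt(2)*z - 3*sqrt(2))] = 2*(-z^2 - sqrt(2)*z + 3*z + (2*z - 3 + sqrt(2))^2 + 3*sqrt(2))/(z^2 - 3*z + sqrt(2)*z - 3*sqrt(2))^3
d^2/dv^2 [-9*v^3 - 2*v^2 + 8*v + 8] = -54*v - 4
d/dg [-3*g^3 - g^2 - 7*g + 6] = -9*g^2 - 2*g - 7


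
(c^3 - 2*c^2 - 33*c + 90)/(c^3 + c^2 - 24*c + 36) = (c - 5)/(c - 2)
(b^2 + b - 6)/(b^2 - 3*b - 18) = (b - 2)/(b - 6)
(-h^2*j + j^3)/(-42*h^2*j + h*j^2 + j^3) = (-h^2 + j^2)/(-42*h^2 + h*j + j^2)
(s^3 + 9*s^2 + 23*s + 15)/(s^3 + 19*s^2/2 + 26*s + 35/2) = 2*(s + 3)/(2*s + 7)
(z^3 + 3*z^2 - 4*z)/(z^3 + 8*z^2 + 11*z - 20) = z/(z + 5)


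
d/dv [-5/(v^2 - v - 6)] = 5*(2*v - 1)/(-v^2 + v + 6)^2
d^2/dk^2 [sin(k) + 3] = -sin(k)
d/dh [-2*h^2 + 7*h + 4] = 7 - 4*h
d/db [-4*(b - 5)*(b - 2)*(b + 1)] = -12*b^2 + 48*b - 12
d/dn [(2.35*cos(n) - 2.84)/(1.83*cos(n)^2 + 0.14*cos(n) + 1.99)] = (4.3005*cos(n)^2 - 10.3944*cos(n) - 5.0741)*sin(n)/(3.3489*cos(n)^4 + 0.5124*cos(n)^3 + 7.303*cos(n)^2 + 0.5572*cos(n) + 3.9601)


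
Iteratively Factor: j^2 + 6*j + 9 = (j + 3)*(j + 3)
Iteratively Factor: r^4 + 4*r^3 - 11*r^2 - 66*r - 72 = (r + 3)*(r^3 + r^2 - 14*r - 24) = (r + 2)*(r + 3)*(r^2 - r - 12) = (r - 4)*(r + 2)*(r + 3)*(r + 3)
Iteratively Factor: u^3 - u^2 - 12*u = (u + 3)*(u^2 - 4*u) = u*(u + 3)*(u - 4)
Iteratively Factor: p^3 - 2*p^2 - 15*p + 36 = (p + 4)*(p^2 - 6*p + 9) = (p - 3)*(p + 4)*(p - 3)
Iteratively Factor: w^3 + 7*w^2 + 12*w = (w + 3)*(w^2 + 4*w) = w*(w + 3)*(w + 4)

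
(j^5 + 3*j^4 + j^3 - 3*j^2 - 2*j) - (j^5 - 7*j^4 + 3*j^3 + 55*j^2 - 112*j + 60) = 10*j^4 - 2*j^3 - 58*j^2 + 110*j - 60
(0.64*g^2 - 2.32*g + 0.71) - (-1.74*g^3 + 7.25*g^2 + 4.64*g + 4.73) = 1.74*g^3 - 6.61*g^2 - 6.96*g - 4.02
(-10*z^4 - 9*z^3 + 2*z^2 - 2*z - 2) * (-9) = 90*z^4 + 81*z^3 - 18*z^2 + 18*z + 18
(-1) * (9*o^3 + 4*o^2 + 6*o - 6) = -9*o^3 - 4*o^2 - 6*o + 6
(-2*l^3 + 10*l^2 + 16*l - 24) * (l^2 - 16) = -2*l^5 + 10*l^4 + 48*l^3 - 184*l^2 - 256*l + 384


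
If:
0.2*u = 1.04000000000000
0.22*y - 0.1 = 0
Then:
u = 5.20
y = 0.45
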